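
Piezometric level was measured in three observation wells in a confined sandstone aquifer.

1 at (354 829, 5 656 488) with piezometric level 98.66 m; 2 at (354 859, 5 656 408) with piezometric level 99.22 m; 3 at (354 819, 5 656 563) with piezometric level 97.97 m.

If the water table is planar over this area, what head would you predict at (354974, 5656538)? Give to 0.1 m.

Taking 1 as reference: 2−1 = (30, -80, +0.56); 3−1 = (-10, 75, -0.69).
Determinant of the coordinate differences = 30·75 − (-10)·(-80) = 1450.
∂h/∂x = [(+0.56)·75 − (-0.69)·(-80)] / 1450 = -0.009103
∂h/∂y = [30·(-0.69) − (-10)·(+0.56)] / 1450 = -0.01041
h(354974, 5656538) = 98.66 + (-0.009103)·(145) + (-0.01041)·(50) = 98.66 -1.320 -0.521 = 96.819 m.

96.8 m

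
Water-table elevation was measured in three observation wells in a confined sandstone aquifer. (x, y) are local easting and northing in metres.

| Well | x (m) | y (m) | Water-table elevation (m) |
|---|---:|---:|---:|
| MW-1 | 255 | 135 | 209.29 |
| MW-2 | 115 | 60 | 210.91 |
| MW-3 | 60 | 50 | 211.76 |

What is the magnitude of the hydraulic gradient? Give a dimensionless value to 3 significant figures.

With h = a·x + b·y + c and MW-1 as origin, the differences give:
  (-140)·a + (-75)·b = +1.62
  (-195)·a + (-85)·b = +2.47
Eliminate b (×(-85) and ×(-75), subtract): -2725·a = 47.550 → a = ∂h/∂x = -0.01745
Back-substitute: b = ∂h/∂y = +0.01097.
|∇h| = √(-0.01745² + 0.01097²) = 0.02061

0.0206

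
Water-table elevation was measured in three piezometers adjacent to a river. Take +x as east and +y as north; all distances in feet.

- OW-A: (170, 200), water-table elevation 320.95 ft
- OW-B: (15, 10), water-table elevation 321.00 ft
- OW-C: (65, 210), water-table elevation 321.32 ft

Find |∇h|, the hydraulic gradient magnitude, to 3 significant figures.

0.00409

Differences from OW-A: to OW-B (Δx, Δy, Δh) = (-155, -190, +0.05); to OW-C = (-105, 10, +0.37).
Solve a·Δx + b·Δy = Δh: det = (-155)·10 − (-105)·(-190) = -21500.
∂h/∂x = [(+0.05)·10 − (+0.37)·(-190)] / -21500 = -0.003293
∂h/∂y = [(-155)·(+0.37) − (-105)·(+0.05)] / -21500 = +0.002423
|∇h| = √(-0.003293² + 0.002423²) = 0.004088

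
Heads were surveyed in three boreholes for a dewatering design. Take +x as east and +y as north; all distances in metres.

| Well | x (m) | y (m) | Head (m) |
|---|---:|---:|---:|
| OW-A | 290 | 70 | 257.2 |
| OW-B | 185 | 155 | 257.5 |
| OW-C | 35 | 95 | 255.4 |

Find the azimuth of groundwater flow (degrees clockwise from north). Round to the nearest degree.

211°

Differences from OW-A: to OW-B (Δx, Δy, Δh) = (-105, 85, +0.3); to OW-C = (-255, 25, -1.8).
Solve a·Δx + b·Δy = Δh: det = (-105)·25 − (-255)·85 = 19050.
∂h/∂x = [(+0.3)·25 − (-1.8)·85] / 19050 = +0.008425
∂h/∂y = [(-105)·(-1.8) − (-255)·(+0.3)] / 19050 = +0.01394
Flow direction (−∇h) has components (-0.008425 E, -0.01394 N).
Azimuth = atan2(E, N) = atan2(-0.008425, -0.01394) = 211.2° ≈ 211°.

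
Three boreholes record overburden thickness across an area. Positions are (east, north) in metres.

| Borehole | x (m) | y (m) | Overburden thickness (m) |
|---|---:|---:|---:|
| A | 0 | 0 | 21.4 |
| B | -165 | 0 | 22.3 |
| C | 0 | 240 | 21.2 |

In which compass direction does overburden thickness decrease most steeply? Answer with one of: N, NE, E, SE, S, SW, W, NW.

E

∂d/∂x = (22.3 − 21.4) / (-165 − 0) = -0.005455
∂d/∂y = (21.2 − 21.4) / (240 − 0) = -0.0008333
Steepest decrease is along −∇f = (+0.005455 E, +0.0008333 N) → east.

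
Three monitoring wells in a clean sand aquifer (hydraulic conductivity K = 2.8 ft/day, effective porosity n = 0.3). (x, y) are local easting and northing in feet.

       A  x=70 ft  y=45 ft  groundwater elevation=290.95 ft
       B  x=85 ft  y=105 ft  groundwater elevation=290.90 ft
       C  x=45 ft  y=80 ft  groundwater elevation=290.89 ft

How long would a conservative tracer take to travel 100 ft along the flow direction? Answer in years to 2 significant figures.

21 years

Taking A as reference: B−A = (15, 60, -0.05); C−A = (-25, 35, -0.06).
Determinant of the coordinate differences = 15·35 − (-25)·60 = 2025.
∂h/∂x = [(-0.05)·35 − (-0.06)·60] / 2025 = +0.0009136
∂h/∂y = [15·(-0.06) − (-25)·(-0.05)] / 2025 = -0.001062
|∇h| = √(0.0009136² + -0.001062²) = 0.001401
Seepage velocity v = K·i/n = 2.8 × 0.001401 / 0.3 = 0.01308 ft/day.
t = 100 / 0.01308 = 7645 days = 20.9 years.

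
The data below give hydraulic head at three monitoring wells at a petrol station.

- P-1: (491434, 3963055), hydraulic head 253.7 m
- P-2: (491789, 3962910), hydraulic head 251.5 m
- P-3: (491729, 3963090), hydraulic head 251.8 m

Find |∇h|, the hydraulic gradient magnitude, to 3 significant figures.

Taking P-1 as reference: P-2−P-1 = (355, -145, -2.2); P-3−P-1 = (295, 35, -1.9).
Determinant of the coordinate differences = 355·35 − 295·(-145) = 55200.
∂h/∂x = [(-2.2)·35 − (-1.9)·(-145)] / 55200 = -0.006386
∂h/∂y = [355·(-1.9) − 295·(-2.2)] / 55200 = -0.0004620
|∇h| = √(-0.006386² + -0.0004620²) = 0.006403

0.00640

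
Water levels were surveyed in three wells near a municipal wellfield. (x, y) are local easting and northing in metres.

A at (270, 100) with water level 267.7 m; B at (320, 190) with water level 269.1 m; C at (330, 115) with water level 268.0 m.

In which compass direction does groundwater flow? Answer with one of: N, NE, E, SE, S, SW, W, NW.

S

Taking A as reference: B−A = (50, 90, +1.4); C−A = (60, 15, +0.3).
Determinant of the coordinate differences = 50·15 − 60·90 = -4650.
∂h/∂x = [(+1.4)·15 − (+0.3)·90] / -4650 = +0.001290
∂h/∂y = [50·(+0.3) − 60·(+1.4)] / -4650 = +0.01484
Flow = −∇h = (-0.001290 east, -0.01484 north), which points south.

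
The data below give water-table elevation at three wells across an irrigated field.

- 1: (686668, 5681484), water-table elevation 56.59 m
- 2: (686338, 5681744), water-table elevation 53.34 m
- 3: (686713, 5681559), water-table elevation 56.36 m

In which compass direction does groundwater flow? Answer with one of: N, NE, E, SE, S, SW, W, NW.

Three-point gradient (reference 1): Δ to 2 = (-330, 260, -3.25), Δ to 3 = (45, 75, -0.23).
∂h/∂x = +0.005047, ∂h/∂y = -0.006095 (det = -36450).
Flow = −∇h = (-0.005047 east, +0.006095 north), which points northwest.

NW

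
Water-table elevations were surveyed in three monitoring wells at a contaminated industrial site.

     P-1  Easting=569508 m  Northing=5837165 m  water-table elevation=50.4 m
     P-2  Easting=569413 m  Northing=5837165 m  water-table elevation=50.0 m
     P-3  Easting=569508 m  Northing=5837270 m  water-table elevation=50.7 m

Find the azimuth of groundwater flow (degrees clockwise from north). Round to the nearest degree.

236°

∂h/∂x = (50.0 − 50.4) / (569413 − 569508) = +0.004211
∂h/∂y = (50.7 − 50.4) / (5837270 − 5837165) = +0.002857
Flow direction (−∇h) has components (-0.004211 E, -0.002857 N).
Azimuth = atan2(E, N) = atan2(-0.004211, -0.002857) = 235.8° ≈ 236°.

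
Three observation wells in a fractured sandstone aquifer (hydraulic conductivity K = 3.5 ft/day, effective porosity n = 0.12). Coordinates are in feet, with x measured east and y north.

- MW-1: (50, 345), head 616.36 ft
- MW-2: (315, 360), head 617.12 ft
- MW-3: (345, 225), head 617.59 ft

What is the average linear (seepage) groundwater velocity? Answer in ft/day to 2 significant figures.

With h = a·x + b·y + c and MW-1 as origin, the differences give:
  265·a + 15·b = +0.76
  295·a + (-120)·b = +1.23
Eliminate b (×(-120) and ×15, subtract): -36225·a = -109.650 → a = ∂h/∂x = +0.003027
Back-substitute: b = ∂h/∂y = -0.002809.
|∇h| = √(0.003027² + -0.002809²) = 0.00413
Seepage velocity v = K·i/n = 3.5 × 0.00413 / 0.12 = 0.1205 ft/day.

0.12 ft/day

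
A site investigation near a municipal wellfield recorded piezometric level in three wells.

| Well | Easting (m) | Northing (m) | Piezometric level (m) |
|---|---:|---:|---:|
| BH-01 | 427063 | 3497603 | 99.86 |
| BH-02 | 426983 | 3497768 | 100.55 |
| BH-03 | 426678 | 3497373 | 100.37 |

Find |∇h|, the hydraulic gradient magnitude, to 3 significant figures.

Three-point gradient (reference BH-01): Δ to BH-02 = (-80, 165, +0.69), Δ to BH-03 = (-385, -230, +0.51).
∂h/∂x = -0.002964, ∂h/∂y = +0.002745 (det = 81925).
|∇h| = √(-0.002964² + 0.002745²) = 0.00404

0.00404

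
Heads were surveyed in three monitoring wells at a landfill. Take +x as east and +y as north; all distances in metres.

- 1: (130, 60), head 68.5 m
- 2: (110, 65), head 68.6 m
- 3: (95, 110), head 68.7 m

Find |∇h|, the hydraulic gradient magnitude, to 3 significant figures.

With h = a·x + b·y + c and 1 as origin, the differences give:
  (-20)·a + 5·b = +0.1
  (-35)·a + 50·b = +0.2
Eliminate b (×50 and ×5, subtract): -825·a = 4.00 → a = ∂h/∂x = -0.004848
Back-substitute: b = ∂h/∂y = +0.0006061.
|∇h| = √(-0.004848² + 0.0006061²) = 0.004886

0.00489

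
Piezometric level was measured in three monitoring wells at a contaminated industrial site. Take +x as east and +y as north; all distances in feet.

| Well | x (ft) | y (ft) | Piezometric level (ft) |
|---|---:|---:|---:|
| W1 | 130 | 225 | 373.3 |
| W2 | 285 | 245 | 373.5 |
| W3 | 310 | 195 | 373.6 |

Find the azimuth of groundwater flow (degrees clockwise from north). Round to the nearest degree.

With h = a·x + b·y + c and W1 as origin, the differences give:
  155·a + 20·b = +0.2
  180·a + (-30)·b = +0.3
Eliminate b (×(-30) and ×20, subtract): -8250·a = -12.00 → a = ∂h/∂x = +0.001455
Back-substitute: b = ∂h/∂y = -0.001273.
Flow direction (−∇h) has components (-0.001455 E, +0.001273 N).
Azimuth = atan2(E, N) = atan2(-0.001455, +0.001273) = 311.2° ≈ 311°.

311°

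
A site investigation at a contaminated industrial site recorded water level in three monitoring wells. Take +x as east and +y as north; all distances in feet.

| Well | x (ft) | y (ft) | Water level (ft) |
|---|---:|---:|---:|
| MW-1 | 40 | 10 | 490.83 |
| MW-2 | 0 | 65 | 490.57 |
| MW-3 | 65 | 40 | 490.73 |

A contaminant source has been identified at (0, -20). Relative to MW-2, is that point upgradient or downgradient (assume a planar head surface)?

upgradient

Taking MW-1 as reference: MW-2−MW-1 = (-40, 55, -0.26); MW-3−MW-1 = (25, 30, -0.10).
Determinant of the coordinate differences = (-40)·30 − 25·55 = -2575.
∂h/∂x = [(-0.26)·30 − (-0.10)·55] / -2575 = +0.0008932
∂h/∂y = [(-40)·(-0.10) − 25·(-0.26)] / -2575 = -0.004078
Head at (0, -20) = 490.83 + (+0.0008932)·(-40) + (-0.004078)·(-30) = 490.92 ft.
That is higher than the 490.57 ft at MW-2, so the point is upgradient.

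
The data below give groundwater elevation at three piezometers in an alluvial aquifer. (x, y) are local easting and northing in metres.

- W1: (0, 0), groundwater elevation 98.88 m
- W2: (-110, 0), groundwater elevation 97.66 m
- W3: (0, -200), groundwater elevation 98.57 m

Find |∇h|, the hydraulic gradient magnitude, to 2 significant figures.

0.011

∂h/∂x = (97.66 − 98.88) / (-110 − 0) = +0.01109
∂h/∂y = (98.57 − 98.88) / (-200 − 0) = +0.001550
|∇h| = √(0.01109² + 0.001550²) = 0.0112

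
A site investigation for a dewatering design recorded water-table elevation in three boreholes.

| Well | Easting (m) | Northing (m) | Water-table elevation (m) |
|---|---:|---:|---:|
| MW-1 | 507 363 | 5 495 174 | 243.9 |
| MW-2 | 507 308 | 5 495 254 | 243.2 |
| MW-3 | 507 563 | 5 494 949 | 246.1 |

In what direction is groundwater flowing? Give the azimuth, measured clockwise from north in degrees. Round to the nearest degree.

Differences from MW-1: to MW-2 (Δx, Δy, Δh) = (-55, 80, -0.7); to MW-3 = (200, -225, +2.2).
Solve a·Δx + b·Δy = Δh: det = (-55)·(-225) − 200·80 = -3625.
∂h/∂x = [(-0.7)·(-225) − (+2.2)·80] / -3625 = +0.005103
∂h/∂y = [(-55)·(+2.2) − 200·(-0.7)] / -3625 = -0.005241
Flow direction (−∇h) has components (-0.005103 E, +0.005241 N).
Azimuth = atan2(E, N) = atan2(-0.005103, +0.005241) = 315.8° ≈ 316°.

316°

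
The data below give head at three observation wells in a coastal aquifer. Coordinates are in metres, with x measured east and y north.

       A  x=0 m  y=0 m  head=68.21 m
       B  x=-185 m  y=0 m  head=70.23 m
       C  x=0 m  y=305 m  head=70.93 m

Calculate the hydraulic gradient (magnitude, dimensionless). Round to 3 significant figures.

0.0141

∂h/∂x = (70.23 − 68.21) / (-185 − 0) = -0.01092
∂h/∂y = (70.93 − 68.21) / (305 − 0) = +0.008918
|∇h| = √(-0.01092² + 0.008918²) = 0.0141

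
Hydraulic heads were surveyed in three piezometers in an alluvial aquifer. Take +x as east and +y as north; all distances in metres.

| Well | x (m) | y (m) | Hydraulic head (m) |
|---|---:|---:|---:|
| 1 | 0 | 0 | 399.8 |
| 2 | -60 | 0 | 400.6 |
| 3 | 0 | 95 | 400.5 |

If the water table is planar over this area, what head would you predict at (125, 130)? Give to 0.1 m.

399.1 m

∂h/∂x = (400.6 − 399.8) / (-60 − 0) = -0.01333
∂h/∂y = (400.5 − 399.8) / (95 − 0) = +0.007368
h(125, 130) = 399.8 + (-0.01333)·(125) + (+0.007368)·(130) = 399.8 -1.667 +0.958 = 399.091 m.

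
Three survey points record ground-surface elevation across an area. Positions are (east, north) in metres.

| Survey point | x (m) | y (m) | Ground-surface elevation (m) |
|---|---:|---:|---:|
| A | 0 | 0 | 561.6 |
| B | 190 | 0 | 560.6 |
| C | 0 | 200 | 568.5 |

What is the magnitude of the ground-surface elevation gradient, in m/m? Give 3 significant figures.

∂z/∂x = (560.6 − 561.6) / (190 − 0) = -0.005263
∂z/∂y = (568.5 − 561.6) / (200 − 0) = +0.03450
|∇f| = √(-0.005263² + 0.03450²) = 0.0349 m/m

0.0349 m/m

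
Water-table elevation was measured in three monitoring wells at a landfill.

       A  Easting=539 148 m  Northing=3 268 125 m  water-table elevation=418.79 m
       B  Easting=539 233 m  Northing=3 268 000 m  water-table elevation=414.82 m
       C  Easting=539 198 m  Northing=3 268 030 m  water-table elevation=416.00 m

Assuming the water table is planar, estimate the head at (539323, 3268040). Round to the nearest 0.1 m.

With h = a·x + b·y + c and A as origin, the differences give:
  85·a + (-125)·b = -3.97
  50·a + (-95)·b = -2.79
Eliminate b (×(-95) and ×(-125), subtract): -1825·a = 28.400 → a = ∂h/∂x = -0.01556
Back-substitute: b = ∂h/∂y = +0.02118.
h(539323, 3268040) = 418.79 + (-0.01556)·(175) + (+0.02118)·(-85) = 418.79 -2.723 -1.800 = 414.267 m.

414.3 m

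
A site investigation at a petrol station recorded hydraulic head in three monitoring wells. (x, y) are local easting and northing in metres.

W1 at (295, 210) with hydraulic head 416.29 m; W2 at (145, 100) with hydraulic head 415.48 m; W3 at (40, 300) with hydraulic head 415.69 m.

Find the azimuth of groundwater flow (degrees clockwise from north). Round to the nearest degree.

230°

Differences from W1: to W2 (Δx, Δy, Δh) = (-150, -110, -0.81); to W3 = (-255, 90, -0.60).
Determinant of the coordinate differences = (-150)·90 − (-255)·(-110) = -41550.
∂h/∂x = [(-0.81)·90 − (-0.60)·(-110)] / -41550 = +0.003343
∂h/∂y = [(-150)·(-0.60) − (-255)·(-0.81)] / -41550 = +0.002805
Flow direction (−∇h) has components (-0.003343 E, -0.002805 N).
Azimuth = atan2(E, N) = atan2(-0.003343, -0.002805) = 230.0° ≈ 230°.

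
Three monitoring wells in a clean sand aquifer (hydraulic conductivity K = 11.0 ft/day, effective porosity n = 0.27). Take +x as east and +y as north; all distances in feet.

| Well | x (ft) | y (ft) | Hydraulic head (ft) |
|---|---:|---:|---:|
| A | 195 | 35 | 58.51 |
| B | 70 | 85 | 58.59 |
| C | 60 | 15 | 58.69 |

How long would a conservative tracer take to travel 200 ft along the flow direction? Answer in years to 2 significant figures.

7.9 years

Taking A as reference: B−A = (-125, 50, +0.08); C−A = (-135, -20, +0.18).
Determinant of the coordinate differences = (-125)·(-20) − (-135)·50 = 9250.
∂h/∂x = [(+0.08)·(-20) − (+0.18)·50] / 9250 = -0.001146
∂h/∂y = [(-125)·(+0.18) − (-135)·(+0.08)] / 9250 = -0.001265
|∇h| = √(-0.001146² + -0.001265²) = 0.001707
Seepage velocity v = K·i/n = 11.0 × 0.001707 / 0.27 = 0.06954 ft/day.
t = 200 / 0.06954 = 2876 days = 7.87 years.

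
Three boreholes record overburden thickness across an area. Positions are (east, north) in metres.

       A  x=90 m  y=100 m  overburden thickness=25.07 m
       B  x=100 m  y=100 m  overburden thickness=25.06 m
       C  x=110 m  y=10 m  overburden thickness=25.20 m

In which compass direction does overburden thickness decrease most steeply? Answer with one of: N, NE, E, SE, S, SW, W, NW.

NE

Taking A as reference: B−A = (10, 0, -0.01); C−A = (20, -90, +0.13).
Determinant of the coordinate differences = 10·(-90) − 20·0 = -900.
∂d/∂x = [(-0.01)·(-90) − (+0.13)·0] / -900 = -0.001000
∂d/∂y = [10·(+0.13) − 20·(-0.01)] / -900 = -0.001667
Steepest decrease is along −∇f = (+0.001000 E, +0.001667 N) → northeast.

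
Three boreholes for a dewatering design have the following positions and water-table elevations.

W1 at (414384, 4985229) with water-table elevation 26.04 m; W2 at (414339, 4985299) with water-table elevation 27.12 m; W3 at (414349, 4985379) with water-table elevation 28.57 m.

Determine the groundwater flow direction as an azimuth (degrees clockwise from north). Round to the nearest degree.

191°

Differences from W1: to W2 (Δx, Δy, Δh) = (-45, 70, +1.08); to W3 = (-35, 150, +2.53).
Determinant of the coordinate differences = (-45)·150 − (-35)·70 = -4300.
∂h/∂x = [(+1.08)·150 − (+2.53)·70] / -4300 = +0.003512
∂h/∂y = [(-45)·(+2.53) − (-35)·(+1.08)] / -4300 = +0.01769
Flow direction (−∇h) has components (-0.003512 E, -0.01769 N).
Azimuth = atan2(E, N) = atan2(-0.003512, -0.01769) = 191.2° ≈ 191°.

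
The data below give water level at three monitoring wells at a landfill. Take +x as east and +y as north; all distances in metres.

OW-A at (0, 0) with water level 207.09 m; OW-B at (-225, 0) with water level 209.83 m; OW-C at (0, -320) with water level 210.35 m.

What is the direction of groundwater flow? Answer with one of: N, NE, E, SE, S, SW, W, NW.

∂h/∂x = (209.83 − 207.09) / (-225 − 0) = -0.01218
∂h/∂y = (210.35 − 207.09) / (-320 − 0) = -0.01019
Flow = −∇h = (+0.01218 east, +0.01019 north), which points northeast.

NE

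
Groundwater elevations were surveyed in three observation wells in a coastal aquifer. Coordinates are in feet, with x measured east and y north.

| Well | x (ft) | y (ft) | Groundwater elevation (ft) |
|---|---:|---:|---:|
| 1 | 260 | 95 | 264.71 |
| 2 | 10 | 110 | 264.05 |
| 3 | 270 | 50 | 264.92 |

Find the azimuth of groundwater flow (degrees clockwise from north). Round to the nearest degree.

Differences from 1: to 2 (Δx, Δy, Δh) = (-250, 15, -0.66); to 3 = (10, -45, +0.21).
Solve a·Δx + b·Δy = Δh: det = (-250)·(-45) − 10·15 = 11100.
∂h/∂x = [(-0.66)·(-45) − (+0.21)·15] / 11100 = +0.002392
∂h/∂y = [(-250)·(+0.21) − 10·(-0.66)] / 11100 = -0.004135
Flow direction (−∇h) has components (-0.002392 E, +0.004135 N).
Azimuth = atan2(E, N) = atan2(-0.002392, +0.004135) = 330.0° ≈ 330°.

330°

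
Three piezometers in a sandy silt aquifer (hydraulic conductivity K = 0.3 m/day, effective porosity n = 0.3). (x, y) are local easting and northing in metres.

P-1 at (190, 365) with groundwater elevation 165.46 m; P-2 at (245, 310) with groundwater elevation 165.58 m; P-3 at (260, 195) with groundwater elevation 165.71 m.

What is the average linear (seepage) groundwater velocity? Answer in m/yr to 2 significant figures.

0.57 m/yr

Three-point gradient (reference P-1): Δ to P-2 = (55, -55, +0.12), Δ to P-3 = (70, -170, +0.25).
∂h/∂x = +0.001209, ∂h/∂y = -0.0009727 (det = -5500).
|∇h| = √(0.001209² + -0.0009727²) = 0.001552
Seepage velocity v = K·i/n = 0.3 × 0.001552 / 0.3 = 0.001552 m/day = 0.5669 m/yr.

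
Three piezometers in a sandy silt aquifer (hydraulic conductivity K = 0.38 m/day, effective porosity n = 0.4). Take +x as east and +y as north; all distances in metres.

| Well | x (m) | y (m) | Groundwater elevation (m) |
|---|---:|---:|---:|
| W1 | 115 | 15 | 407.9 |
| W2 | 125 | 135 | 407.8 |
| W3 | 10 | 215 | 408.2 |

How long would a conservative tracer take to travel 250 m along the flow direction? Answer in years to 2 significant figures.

190 years

With h = a·x + b·y + c and W1 as origin, the differences give:
  10·a + 120·b = -0.1
  (-105)·a + 200·b = +0.3
Eliminate b (×200 and ×120, subtract): 14600·a = -56.00 → a = ∂h/∂x = -0.003836
Back-substitute: b = ∂h/∂y = -0.0005137.
|∇h| = √(-0.003836² + -0.0005137²) = 0.00387
Seepage velocity v = K·i/n = 0.38 × 0.00387 / 0.4 = 0.003677 m/day.
t = 250 / 0.003677 = 6.799e+04 days = 186 years.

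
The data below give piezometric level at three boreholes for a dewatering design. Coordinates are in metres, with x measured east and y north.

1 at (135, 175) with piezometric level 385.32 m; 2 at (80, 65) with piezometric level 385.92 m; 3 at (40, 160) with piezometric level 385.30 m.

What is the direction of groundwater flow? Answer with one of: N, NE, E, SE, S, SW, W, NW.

Three-point gradient (reference 1): Δ to 2 = (-55, -110, +0.60), Δ to 3 = (-95, -15, -0.02).
∂h/∂x = +0.001164, ∂h/∂y = -0.006036 (det = -9625).
Flow = −∇h = (-0.001164 east, +0.006036 north), which points north.

N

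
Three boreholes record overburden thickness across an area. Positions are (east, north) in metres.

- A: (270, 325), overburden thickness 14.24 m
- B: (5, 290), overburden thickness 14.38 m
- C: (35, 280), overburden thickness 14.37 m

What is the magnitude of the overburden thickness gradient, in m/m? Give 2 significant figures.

0.00063 m/m

Differences from A: to B (Δx, Δy, Δh) = (-265, -35, +0.14); to C = (-235, -45, +0.13).
Solve a·Δx + b·Δy = Δd: det = (-265)·(-45) − (-235)·(-35) = 3700.
∂d/∂x = [(+0.14)·(-45) − (+0.13)·(-35)] / 3700 = -0.0004730
∂d/∂y = [(-265)·(+0.13) − (-235)·(+0.14)] / 3700 = -0.0004189
|∇f| = √(-0.0004730² + -0.0004189²) = 0.0006318 m/m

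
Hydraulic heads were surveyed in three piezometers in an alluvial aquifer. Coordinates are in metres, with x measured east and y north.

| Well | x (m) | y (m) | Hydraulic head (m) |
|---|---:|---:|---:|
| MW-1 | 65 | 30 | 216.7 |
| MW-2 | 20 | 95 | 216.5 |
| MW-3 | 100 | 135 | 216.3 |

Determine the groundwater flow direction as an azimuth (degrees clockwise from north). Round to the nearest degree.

Differences from MW-1: to MW-2 (Δx, Δy, Δh) = (-45, 65, -0.2); to MW-3 = (35, 105, -0.4).
Determinant of the coordinate differences = (-45)·105 − 35·65 = -7000.
∂h/∂x = [(-0.2)·105 − (-0.4)·65] / -7000 = -0.0007143
∂h/∂y = [(-45)·(-0.4) − 35·(-0.2)] / -7000 = -0.003571
Flow direction (−∇h) has components (+0.0007143 E, +0.003571 N).
Azimuth = atan2(E, N) = atan2(+0.0007143, +0.003571) = 11.3° ≈ 011°.

011°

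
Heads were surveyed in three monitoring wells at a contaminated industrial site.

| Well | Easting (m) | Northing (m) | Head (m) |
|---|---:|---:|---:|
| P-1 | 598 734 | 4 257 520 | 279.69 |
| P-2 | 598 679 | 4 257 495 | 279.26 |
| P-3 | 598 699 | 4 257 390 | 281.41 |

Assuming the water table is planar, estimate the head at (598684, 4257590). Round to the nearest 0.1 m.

With h = a·x + b·y + c and P-1 as origin, the differences give:
  (-55)·a + (-25)·b = -0.43
  (-35)·a + (-130)·b = +1.72
Eliminate b (×(-130) and ×(-25), subtract): 6275·a = 98.900 → a = ∂h/∂x = +0.01576
Back-substitute: b = ∂h/∂y = -0.01747.
h(598684, 4257590) = 279.69 + (+0.01576)·(-50) + (-0.01747)·(70) = 279.69 -0.788 -1.223 = 277.679 m.

277.7 m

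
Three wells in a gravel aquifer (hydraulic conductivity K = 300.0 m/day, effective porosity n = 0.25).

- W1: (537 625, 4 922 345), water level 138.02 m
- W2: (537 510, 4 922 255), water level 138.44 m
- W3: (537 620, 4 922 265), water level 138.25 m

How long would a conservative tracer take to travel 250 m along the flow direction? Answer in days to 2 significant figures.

Taking W1 as reference: W2−W1 = (-115, -90, +0.42); W3−W1 = (-5, -80, +0.23).
Solve a·Δx + b·Δy = Δh: det = (-115)·(-80) − (-5)·(-90) = 8750.
∂h/∂x = [(+0.42)·(-80) − (+0.23)·(-90)] / 8750 = -0.001474
∂h/∂y = [(-115)·(+0.23) − (-5)·(+0.42)] / 8750 = -0.002783
|∇h| = √(-0.001474² + -0.002783²) = 0.003149
Seepage velocity v = K·i/n = 300.0 × 0.003149 / 0.25 = 3.779 m/day.
t = 250 / 3.779 = 66.16 days.

66 days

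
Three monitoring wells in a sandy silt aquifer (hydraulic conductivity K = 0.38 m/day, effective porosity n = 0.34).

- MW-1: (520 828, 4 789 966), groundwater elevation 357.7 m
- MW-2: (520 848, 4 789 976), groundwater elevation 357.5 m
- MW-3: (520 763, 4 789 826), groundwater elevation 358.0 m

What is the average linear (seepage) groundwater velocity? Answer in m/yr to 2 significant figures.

Differences from MW-1: to MW-2 (Δx, Δy, Δh) = (20, 10, -0.2); to MW-3 = (-65, -140, +0.3).
Determinant of the coordinate differences = 20·(-140) − (-65)·10 = -2150.
∂h/∂x = [(-0.2)·(-140) − (+0.3)·10] / -2150 = -0.01163
∂h/∂y = [20·(+0.3) − (-65)·(-0.2)] / -2150 = +0.003256
|∇h| = √(-0.01163² + 0.003256²) = 0.01208
Seepage velocity v = K·i/n = 0.38 × 0.01208 / 0.34 = 0.0135 m/day = 4.931 m/yr.

4.9 m/yr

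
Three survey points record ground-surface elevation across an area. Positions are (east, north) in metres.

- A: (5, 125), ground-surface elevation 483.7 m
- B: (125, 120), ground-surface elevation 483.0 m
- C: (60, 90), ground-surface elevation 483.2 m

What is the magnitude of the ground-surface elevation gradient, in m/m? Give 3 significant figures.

With z = a·x + b·y + c and A as origin, the differences give:
  120·a + (-5)·b = -0.7
  55·a + (-35)·b = -0.5
Eliminate b (×(-35) and ×(-5), subtract): -3925·a = 22.00 → a = ∂z/∂x = -0.005605
Back-substitute: b = ∂z/∂y = +0.005478.
|∇f| = √(-0.005605² + 0.005478²) = 0.007837 m/m

0.00784 m/m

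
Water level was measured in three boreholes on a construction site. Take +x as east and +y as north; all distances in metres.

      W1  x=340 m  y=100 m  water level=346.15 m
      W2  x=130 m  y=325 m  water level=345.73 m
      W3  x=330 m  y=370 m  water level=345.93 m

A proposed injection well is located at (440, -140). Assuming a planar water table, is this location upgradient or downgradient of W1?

upgradient

Differences from W1: to W2 (Δx, Δy, Δh) = (-210, 225, -0.42); to W3 = (-10, 270, -0.22).
Solve a·Δx + b·Δy = Δh: det = (-210)·270 − (-10)·225 = -54450.
∂h/∂x = [(-0.42)·270 − (-0.22)·225] / -54450 = +0.001174
∂h/∂y = [(-210)·(-0.22) − (-10)·(-0.42)] / -54450 = -0.0007713
Head at (440, -140) = 346.15 + (+0.001174)·(100) + (-0.0007713)·(-240) = 346.45 m.
That is higher than the 346.15 m at W1, so the point is upgradient.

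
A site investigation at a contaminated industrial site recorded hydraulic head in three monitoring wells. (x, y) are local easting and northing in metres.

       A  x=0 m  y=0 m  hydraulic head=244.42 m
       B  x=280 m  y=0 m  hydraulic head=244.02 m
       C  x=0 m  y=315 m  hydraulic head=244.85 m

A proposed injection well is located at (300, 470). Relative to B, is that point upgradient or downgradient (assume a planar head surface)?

∂h/∂x = (244.02 − 244.42) / (280 − 0) = -0.001429
∂h/∂y = (244.85 − 244.42) / (315 − 0) = +0.001365
Head at (300, 470) = 244.42 + (-0.001429)·(300) + (+0.001365)·(470) = 244.63 m.
That is higher than the 244.02 m at B, so the point is upgradient.

upgradient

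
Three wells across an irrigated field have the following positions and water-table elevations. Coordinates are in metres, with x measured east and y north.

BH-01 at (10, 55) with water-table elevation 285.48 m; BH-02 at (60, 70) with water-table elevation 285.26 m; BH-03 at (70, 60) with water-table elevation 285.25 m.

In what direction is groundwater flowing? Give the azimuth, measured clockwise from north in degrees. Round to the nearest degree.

Differences from BH-01: to BH-02 (Δx, Δy, Δh) = (50, 15, -0.22); to BH-03 = (60, 5, -0.23).
Determinant of the coordinate differences = 50·5 − 60·15 = -650.
∂h/∂x = [(-0.22)·5 − (-0.23)·15] / -650 = -0.003615
∂h/∂y = [50·(-0.23) − 60·(-0.22)] / -650 = -0.002615
Flow direction (−∇h) has components (+0.003615 E, +0.002615 N).
Azimuth = atan2(E, N) = atan2(+0.003615, +0.002615) = 54.1° ≈ 054°.

054°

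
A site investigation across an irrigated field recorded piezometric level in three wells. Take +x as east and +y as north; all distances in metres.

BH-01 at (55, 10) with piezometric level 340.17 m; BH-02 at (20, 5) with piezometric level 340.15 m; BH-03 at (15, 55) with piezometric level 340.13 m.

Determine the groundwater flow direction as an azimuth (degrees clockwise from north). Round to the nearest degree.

Three-point gradient (reference BH-01): Δ to BH-02 = (-35, -5, -0.02), Δ to BH-03 = (-40, 45, -0.04).
∂h/∂x = +0.0006197, ∂h/∂y = -0.0003380 (det = -1775).
Flow direction (−∇h) has components (-0.0006197 E, +0.0003380 N).
Azimuth = atan2(E, N) = atan2(-0.0006197, +0.0003380) = 298.6° ≈ 299°.

299°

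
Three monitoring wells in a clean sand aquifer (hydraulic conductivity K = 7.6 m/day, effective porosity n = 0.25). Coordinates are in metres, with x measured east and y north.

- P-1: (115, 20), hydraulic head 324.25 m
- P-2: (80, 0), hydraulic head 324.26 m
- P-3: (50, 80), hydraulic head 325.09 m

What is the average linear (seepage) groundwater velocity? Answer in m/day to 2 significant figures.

0.30 m/day

With h = a·x + b·y + c and P-1 as origin, the differences give:
  (-35)·a + (-20)·b = +0.01
  (-65)·a + 60·b = +0.84
Eliminate b (×60 and ×(-20), subtract): -3400·a = 17.400 → a = ∂h/∂x = -0.005118
Back-substitute: b = ∂h/∂y = +0.008456.
|∇h| = √(-0.005118² + 0.008456²) = 0.009884
Seepage velocity v = K·i/n = 7.6 × 0.009884 / 0.25 = 0.3005 m/day.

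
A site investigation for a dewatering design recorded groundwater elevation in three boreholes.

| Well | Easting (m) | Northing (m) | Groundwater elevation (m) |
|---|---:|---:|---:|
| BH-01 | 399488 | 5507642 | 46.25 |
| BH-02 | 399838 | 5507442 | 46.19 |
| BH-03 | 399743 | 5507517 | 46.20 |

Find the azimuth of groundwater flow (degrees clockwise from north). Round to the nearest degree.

With h = a·x + b·y + c and BH-01 as origin, the differences give:
  350·a + (-200)·b = -0.06
  255·a + (-125)·b = -0.05
Eliminate b (×(-125) and ×(-200), subtract): 7250·a = -2.500 → a = ∂h/∂x = -0.0003448
Back-substitute: b = ∂h/∂y = -0.0003034.
Flow direction (−∇h) has components (+0.0003448 E, +0.0003034 N).
Azimuth = atan2(E, N) = atan2(+0.0003448, +0.0003034) = 48.7° ≈ 049°.

049°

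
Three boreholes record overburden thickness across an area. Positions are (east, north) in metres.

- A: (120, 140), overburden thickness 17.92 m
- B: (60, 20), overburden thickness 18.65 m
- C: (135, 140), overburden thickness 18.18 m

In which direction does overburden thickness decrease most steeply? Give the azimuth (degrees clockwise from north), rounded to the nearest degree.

Differences from A: to B (Δx, Δy, Δh) = (-60, -120, +0.73); to C = (15, 0, +0.26).
Determinant of the coordinate differences = (-60)·0 − 15·(-120) = 1800.
∂d/∂x = [(+0.73)·0 − (+0.26)·(-120)] / 1800 = +0.01733
∂d/∂y = [(-60)·(+0.26) − 15·(+0.73)] / 1800 = -0.01475
Steepest decrease is along −∇f: components (-0.01733 E, +0.01475 N).
Azimuth = atan2(-0.01733, +0.01475) = 310.4° ≈ 310°.

310°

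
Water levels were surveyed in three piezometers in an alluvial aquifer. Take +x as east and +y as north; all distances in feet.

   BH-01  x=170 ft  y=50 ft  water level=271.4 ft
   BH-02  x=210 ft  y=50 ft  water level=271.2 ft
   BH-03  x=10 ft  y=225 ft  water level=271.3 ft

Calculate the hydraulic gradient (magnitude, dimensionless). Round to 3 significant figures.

0.00717

Differences from BH-01: to BH-02 (Δx, Δy, Δh) = (40, 0, -0.2); to BH-03 = (-160, 175, -0.1).
Determinant of the coordinate differences = 40·175 − (-160)·0 = 7000.
∂h/∂x = [(-0.2)·175 − (-0.1)·0] / 7000 = -0.005000
∂h/∂y = [40·(-0.1) − (-160)·(-0.2)] / 7000 = -0.005143
|∇h| = √(-0.005000² + -0.005143²) = 0.007173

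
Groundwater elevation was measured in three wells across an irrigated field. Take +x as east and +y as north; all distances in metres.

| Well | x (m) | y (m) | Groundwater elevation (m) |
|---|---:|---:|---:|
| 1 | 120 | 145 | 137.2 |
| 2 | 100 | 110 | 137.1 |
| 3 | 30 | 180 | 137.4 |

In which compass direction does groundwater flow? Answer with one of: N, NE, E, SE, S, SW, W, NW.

Taking 1 as reference: 2−1 = (-20, -35, -0.1); 3−1 = (-90, 35, +0.2).
Determinant of the coordinate differences = (-20)·35 − (-90)·(-35) = -3850.
∂h/∂x = [(-0.1)·35 − (+0.2)·(-35)] / -3850 = -0.0009091
∂h/∂y = [(-20)·(+0.2) − (-90)·(-0.1)] / -3850 = +0.003377
Flow = −∇h = (+0.0009091 east, -0.003377 north), which points south.

S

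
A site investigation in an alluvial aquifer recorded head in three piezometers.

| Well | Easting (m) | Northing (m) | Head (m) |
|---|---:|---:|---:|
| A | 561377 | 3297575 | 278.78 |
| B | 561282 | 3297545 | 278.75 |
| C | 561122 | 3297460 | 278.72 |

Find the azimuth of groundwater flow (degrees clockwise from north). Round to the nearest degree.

Taking A as reference: B−A = (-95, -30, -0.03); C−A = (-255, -115, -0.06).
Solve a·Δx + b·Δy = Δh: det = (-95)·(-115) − (-255)·(-30) = 3275.
∂h/∂x = [(-0.03)·(-115) − (-0.06)·(-30)] / 3275 = +0.0005038
∂h/∂y = [(-95)·(-0.06) − (-255)·(-0.03)] / 3275 = -0.0005954
Flow direction (−∇h) has components (-0.0005038 E, +0.0005954 N).
Azimuth = atan2(E, N) = atan2(-0.0005038, +0.0005954) = 319.8° ≈ 320°.

320°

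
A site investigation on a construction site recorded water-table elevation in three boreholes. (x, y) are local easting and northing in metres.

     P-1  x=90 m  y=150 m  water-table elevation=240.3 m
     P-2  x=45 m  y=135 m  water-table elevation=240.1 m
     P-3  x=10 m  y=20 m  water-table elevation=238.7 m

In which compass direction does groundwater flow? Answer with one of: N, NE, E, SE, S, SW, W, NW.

Taking P-1 as reference: P-2−P-1 = (-45, -15, -0.2); P-3−P-1 = (-80, -130, -1.6).
Determinant of the coordinate differences = (-45)·(-130) − (-80)·(-15) = 4650.
∂h/∂x = [(-0.2)·(-130) − (-1.6)·(-15)] / 4650 = +0.0004301
∂h/∂y = [(-45)·(-1.6) − (-80)·(-0.2)] / 4650 = +0.01204
Flow = −∇h = (-0.0004301 east, -0.01204 north), which points south.

S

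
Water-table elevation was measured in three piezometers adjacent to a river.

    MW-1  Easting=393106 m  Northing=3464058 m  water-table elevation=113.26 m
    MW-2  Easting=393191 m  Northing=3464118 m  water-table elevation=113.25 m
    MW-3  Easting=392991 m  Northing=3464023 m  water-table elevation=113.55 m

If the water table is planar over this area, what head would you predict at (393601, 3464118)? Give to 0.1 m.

Differences from MW-1: to MW-2 (Δx, Δy, Δh) = (85, 60, -0.01); to MW-3 = (-115, -35, +0.29).
Determinant of the coordinate differences = 85·(-35) − (-115)·60 = 3925.
∂h/∂x = [(-0.01)·(-35) − (+0.29)·60] / 3925 = -0.004344
∂h/∂y = [85·(+0.29) − (-115)·(-0.01)] / 3925 = +0.005987
h(393601, 3464118) = 113.26 + (-0.004344)·(495) + (+0.005987)·(60) = 113.26 -2.150 +0.359 = 111.469 m.

111.5 m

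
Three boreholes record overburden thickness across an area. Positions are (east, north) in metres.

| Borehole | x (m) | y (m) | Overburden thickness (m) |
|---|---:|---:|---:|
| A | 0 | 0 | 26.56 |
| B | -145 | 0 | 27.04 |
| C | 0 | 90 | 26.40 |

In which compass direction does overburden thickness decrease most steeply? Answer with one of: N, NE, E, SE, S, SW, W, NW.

∂d/∂x = (27.04 − 26.56) / (-145 − 0) = -0.003310
∂d/∂y = (26.40 − 26.56) / (90 − 0) = -0.001778
Steepest decrease is along −∇f = (+0.003310 E, +0.001778 N) → northeast.

NE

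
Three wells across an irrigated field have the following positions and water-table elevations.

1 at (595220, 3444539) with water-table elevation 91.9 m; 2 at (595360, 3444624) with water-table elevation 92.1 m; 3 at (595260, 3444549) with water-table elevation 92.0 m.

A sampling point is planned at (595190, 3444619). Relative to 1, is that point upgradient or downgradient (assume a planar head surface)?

downgradient

Taking 1 as reference: 2−1 = (140, 85, +0.2); 3−1 = (40, 10, +0.1).
Solve a·Δx + b·Δy = Δh: det = 140·10 − 40·85 = -2000.
∂h/∂x = [(+0.2)·10 − (+0.1)·85] / -2000 = +0.003250
∂h/∂y = [140·(+0.1) − 40·(+0.2)] / -2000 = -0.003000
Head at (595190, 3444619) = 91.9 + (+0.003250)·(-30) + (-0.003000)·(80) = 91.56 m.
That is lower than the 91.9 m at 1, so the point is downgradient.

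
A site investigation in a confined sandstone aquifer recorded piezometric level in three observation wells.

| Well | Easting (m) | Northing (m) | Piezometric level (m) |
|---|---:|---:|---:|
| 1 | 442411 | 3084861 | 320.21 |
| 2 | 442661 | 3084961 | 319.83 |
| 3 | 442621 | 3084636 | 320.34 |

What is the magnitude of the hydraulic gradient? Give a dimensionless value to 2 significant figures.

0.0017

Taking 1 as reference: 2−1 = (250, 100, -0.38); 3−1 = (210, -225, +0.13).
Determinant of the coordinate differences = 250·(-225) − 210·100 = -77250.
∂h/∂x = [(-0.38)·(-225) − (+0.13)·100] / -77250 = -0.0009385
∂h/∂y = [250·(+0.13) − 210·(-0.38)] / -77250 = -0.001454
|∇h| = √(-0.0009385² + -0.001454²) = 0.001731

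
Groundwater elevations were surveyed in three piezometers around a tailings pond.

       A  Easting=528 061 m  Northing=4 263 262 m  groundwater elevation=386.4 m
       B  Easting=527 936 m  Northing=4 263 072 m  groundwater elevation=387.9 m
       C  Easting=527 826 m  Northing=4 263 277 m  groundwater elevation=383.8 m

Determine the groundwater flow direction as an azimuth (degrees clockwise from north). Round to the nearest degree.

325°

Three-point gradient (reference A): Δ to B = (-125, -190, +1.5), Δ to C = (-235, 15, -2.6).
∂h/∂x = +0.01013, ∂h/∂y = -0.01456 (det = -46525).
Flow direction (−∇h) has components (-0.01013 E, +0.01456 N).
Azimuth = atan2(E, N) = atan2(-0.01013, +0.01456) = 325.2° ≈ 325°.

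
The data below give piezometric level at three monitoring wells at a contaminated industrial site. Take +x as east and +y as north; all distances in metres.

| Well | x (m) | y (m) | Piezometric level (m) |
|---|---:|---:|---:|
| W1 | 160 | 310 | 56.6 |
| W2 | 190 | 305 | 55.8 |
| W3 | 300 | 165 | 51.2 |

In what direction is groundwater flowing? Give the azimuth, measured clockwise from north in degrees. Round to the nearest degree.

Differences from W1: to W2 (Δx, Δy, Δh) = (30, -5, -0.8); to W3 = (140, -145, -5.4).
Determinant of the coordinate differences = 30·(-145) − 140·(-5) = -3650.
∂h/∂x = [(-0.8)·(-145) − (-5.4)·(-5)] / -3650 = -0.02438
∂h/∂y = [30·(-5.4) − 140·(-0.8)] / -3650 = +0.01370
Flow direction (−∇h) has components (+0.02438 E, -0.01370 N).
Azimuth = atan2(E, N) = atan2(+0.02438, -0.01370) = 119.3° ≈ 119°.

119°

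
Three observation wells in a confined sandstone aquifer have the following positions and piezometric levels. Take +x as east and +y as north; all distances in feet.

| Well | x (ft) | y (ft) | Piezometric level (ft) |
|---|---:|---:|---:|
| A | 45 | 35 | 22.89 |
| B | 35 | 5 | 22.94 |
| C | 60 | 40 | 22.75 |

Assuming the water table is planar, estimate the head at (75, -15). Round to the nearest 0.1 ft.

Differences from A: to B (Δx, Δy, Δh) = (-10, -30, +0.05); to C = (15, 5, -0.14).
Determinant of the coordinate differences = (-10)·5 − 15·(-30) = 400.
∂h/∂x = [(+0.05)·5 − (-0.14)·(-30)] / 400 = -0.009875
∂h/∂y = [(-10)·(-0.14) − 15·(+0.05)] / 400 = +0.001625
h(75, -15) = 22.89 + (-0.009875)·(30) + (+0.001625)·(-50) = 22.89 -0.296 -0.081 = 22.513 ft.

22.5 ft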